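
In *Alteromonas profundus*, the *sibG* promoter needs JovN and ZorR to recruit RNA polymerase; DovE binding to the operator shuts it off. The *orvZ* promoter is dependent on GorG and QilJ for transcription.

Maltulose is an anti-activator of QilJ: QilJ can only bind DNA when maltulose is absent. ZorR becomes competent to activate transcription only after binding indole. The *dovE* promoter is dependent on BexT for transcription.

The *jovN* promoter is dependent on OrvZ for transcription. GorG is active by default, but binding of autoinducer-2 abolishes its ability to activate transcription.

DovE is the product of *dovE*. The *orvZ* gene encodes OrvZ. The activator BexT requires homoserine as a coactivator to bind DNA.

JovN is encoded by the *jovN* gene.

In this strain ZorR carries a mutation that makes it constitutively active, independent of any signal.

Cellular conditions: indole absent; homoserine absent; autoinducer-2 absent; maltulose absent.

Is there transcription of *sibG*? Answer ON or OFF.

Homoserine is absent, so BexT is inactive.
Required activator BexT is absent, so *dovE* is not transcribed.
So DovE is not produced.
Autoinducer-2 is absent, so GorG is active.
Maltulose is absent, so QilJ is active.
No repressor is bound and GorG and QilJ are active, so *orvZ* is transcribed.
So OrvZ is produced and active.
No repressor is bound and OrvZ is active, so *jovN* is transcribed.
So JovN is produced and active.
ZorR is constitutively active in this strain.
No repressor is bound and JovN and ZorR are active, so *sibG* is transcribed.

ON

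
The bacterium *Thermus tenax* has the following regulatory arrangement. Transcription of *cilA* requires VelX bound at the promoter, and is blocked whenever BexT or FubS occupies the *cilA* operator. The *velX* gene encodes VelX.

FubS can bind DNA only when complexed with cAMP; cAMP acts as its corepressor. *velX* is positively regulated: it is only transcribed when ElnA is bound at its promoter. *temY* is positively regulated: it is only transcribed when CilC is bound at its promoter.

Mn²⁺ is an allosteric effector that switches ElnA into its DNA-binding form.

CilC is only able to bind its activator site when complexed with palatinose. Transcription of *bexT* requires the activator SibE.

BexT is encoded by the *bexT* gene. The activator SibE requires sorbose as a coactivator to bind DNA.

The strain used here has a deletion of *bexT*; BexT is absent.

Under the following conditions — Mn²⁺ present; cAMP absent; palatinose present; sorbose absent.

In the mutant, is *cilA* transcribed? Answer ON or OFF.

Mn²⁺ is present, so ElnA is active.
No repressor is bound and ElnA is active, so *velX* is transcribed.
So VelX is produced and active.
BexT is non-functional in this strain, so it has no effect.
cAMP is absent, so FubS is inactive.
No repressor is bound and VelX is active, so *cilA* is transcribed.

ON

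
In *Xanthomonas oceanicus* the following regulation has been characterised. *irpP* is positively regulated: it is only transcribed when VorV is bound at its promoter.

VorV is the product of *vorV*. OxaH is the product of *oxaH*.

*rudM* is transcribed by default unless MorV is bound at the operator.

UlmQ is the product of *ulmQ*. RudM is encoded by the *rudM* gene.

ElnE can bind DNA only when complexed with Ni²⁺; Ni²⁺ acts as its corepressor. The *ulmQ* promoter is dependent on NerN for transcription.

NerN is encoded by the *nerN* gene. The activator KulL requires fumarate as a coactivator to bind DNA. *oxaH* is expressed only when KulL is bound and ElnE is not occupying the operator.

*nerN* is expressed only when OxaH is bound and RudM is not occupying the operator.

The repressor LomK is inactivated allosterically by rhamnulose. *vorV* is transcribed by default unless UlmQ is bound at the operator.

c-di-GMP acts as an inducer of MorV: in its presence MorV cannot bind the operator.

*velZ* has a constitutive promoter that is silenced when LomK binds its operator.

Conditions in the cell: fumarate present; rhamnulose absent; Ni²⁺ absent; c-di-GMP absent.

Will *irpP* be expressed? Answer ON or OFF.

OFF

c-di-GMP is absent, so MorV is active.
With repressor MorV bound, *rudM* is not transcribed.
So RudM is not produced.
Ni²⁺ is absent, so ElnE is inactive.
Fumarate is present, so KulL is active.
No repressor is bound and KulL is active, so *oxaH* is transcribed.
So OxaH is produced and active.
No repressor is bound and OxaH is active, so *nerN* is transcribed.
So NerN is produced and active.
No repressor is bound and NerN is active, so *ulmQ* is transcribed.
So UlmQ is produced and active.
With repressor UlmQ bound, *vorV* is not transcribed.
So VorV is not produced.
Required activator VorV is absent, so *irpP* is not transcribed.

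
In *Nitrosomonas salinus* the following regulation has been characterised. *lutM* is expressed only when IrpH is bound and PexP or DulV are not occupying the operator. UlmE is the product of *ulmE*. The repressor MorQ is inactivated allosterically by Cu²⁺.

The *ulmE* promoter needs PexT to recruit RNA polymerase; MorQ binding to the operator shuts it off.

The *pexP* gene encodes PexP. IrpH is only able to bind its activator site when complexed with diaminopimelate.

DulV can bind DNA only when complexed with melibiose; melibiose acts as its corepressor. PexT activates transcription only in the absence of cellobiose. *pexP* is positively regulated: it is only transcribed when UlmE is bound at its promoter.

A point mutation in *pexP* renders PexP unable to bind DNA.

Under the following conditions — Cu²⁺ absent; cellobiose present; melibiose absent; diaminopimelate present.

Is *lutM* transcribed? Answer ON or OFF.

ON

PexP is non-functional in this strain, so it has no effect.
Diaminopimelate is present, so IrpH is active.
Melibiose is absent, so DulV is inactive.
No repressor is bound and IrpH is active, so *lutM* is transcribed.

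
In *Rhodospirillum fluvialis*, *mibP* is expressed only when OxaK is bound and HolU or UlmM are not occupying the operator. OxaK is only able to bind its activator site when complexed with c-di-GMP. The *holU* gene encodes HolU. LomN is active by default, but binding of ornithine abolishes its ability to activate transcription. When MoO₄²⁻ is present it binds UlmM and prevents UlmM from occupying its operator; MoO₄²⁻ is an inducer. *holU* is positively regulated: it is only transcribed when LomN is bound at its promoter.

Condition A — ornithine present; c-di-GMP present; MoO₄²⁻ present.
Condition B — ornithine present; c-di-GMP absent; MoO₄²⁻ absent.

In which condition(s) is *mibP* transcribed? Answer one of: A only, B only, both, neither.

A only

Condition A:
Ornithine is present, so LomN is inactive.
Required activator LomN is absent, so *holU* is not transcribed.
So HolU is not produced.
c-di-GMP is present, so OxaK is active.
MoO₄²⁻ is present, so UlmM is inactive.
No repressor is bound and OxaK is active, so *mibP* is transcribed.
→ *mibP* is ON in A.
Condition B:
Ornithine is present, so LomN is inactive.
Required activator LomN is absent, so *holU* is not transcribed.
So HolU is not produced.
c-di-GMP is absent, so OxaK is inactive.
MoO₄²⁻ is absent, so UlmM is active.
With repressor UlmM bound, *mibP* is not transcribed.
→ *mibP* is OFF in B.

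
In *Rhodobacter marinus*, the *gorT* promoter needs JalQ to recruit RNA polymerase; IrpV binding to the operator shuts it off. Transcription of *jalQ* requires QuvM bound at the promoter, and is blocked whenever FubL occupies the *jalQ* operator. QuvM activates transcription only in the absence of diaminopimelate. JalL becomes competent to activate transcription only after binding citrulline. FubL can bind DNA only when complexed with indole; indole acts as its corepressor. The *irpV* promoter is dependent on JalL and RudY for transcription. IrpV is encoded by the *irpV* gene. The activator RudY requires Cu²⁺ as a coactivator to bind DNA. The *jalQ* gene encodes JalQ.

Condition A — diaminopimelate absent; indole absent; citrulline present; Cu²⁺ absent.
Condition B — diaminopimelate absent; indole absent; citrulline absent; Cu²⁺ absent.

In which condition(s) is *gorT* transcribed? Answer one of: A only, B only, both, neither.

both

Condition A:
Diaminopimelate is absent, so QuvM is active.
Indole is absent, so FubL is inactive.
No repressor is bound and QuvM is active, so *jalQ* is transcribed.
So JalQ is produced and active.
Citrulline is present, so JalL is active.
Cu²⁺ is absent, so RudY is inactive.
Required activator RudY is absent, so *irpV* is not transcribed.
So IrpV is not produced.
No repressor is bound and JalQ is active, so *gorT* is transcribed.
→ *gorT* is ON in A.
Condition B:
Diaminopimelate is absent, so QuvM is active.
Indole is absent, so FubL is inactive.
No repressor is bound and QuvM is active, so *jalQ* is transcribed.
So JalQ is produced and active.
Citrulline is absent, so JalL is inactive.
Cu²⁺ is absent, so RudY is inactive.
Required activator JalL is absent, so *irpV* is not transcribed.
So IrpV is not produced.
No repressor is bound and JalQ is active, so *gorT* is transcribed.
→ *gorT* is ON in B.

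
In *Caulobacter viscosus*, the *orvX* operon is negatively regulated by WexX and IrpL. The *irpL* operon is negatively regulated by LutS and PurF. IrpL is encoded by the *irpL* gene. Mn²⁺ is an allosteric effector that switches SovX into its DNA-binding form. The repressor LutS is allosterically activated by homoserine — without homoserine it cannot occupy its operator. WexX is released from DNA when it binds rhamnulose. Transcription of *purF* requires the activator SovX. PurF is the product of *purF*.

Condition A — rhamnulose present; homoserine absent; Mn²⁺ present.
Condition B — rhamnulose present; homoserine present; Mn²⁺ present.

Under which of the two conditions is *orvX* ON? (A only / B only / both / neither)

both

Condition A:
Rhamnulose is present, so WexX is inactive.
Homoserine is absent, so LutS is inactive.
Mn²⁺ is present, so SovX is active.
No repressor is bound and SovX is active, so *purF* is transcribed.
So PurF is produced and active.
With repressor PurF bound, *irpL* is not transcribed.
So IrpL is not produced.
With no repressor bound, *orvX* is transcribed.
→ *orvX* is ON in A.
Condition B:
Rhamnulose is present, so WexX is inactive.
Homoserine is present, so LutS is active.
Mn²⁺ is present, so SovX is active.
No repressor is bound and SovX is active, so *purF* is transcribed.
So PurF is produced and active.
With repressor LutS bound, *irpL* is not transcribed.
So IrpL is not produced.
With no repressor bound, *orvX* is transcribed.
→ *orvX* is ON in B.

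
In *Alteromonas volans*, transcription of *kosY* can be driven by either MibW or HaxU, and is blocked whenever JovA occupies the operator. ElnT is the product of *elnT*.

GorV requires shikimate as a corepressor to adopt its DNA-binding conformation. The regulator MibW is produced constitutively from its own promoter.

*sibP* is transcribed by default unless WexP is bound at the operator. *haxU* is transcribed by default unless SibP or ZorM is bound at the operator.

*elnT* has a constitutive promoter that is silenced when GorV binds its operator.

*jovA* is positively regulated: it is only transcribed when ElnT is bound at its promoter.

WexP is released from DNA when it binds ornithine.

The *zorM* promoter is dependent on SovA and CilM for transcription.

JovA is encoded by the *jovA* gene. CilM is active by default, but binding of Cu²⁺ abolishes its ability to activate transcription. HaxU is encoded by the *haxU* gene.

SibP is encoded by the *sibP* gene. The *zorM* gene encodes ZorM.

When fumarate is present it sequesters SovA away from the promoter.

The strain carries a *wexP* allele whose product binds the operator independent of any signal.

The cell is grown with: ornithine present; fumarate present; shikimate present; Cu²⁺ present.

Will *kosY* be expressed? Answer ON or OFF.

MibW is produced constitutively and is active.
Shikimate is present, so GorV is active.
With repressor GorV bound, *elnT* is not transcribed.
So ElnT is not produced.
Required activator ElnT is absent, so *jovA* is not transcribed.
So JovA is not produced.
WexP is constitutively active in this strain.
With repressor WexP bound, *sibP* is not transcribed.
So SibP is not produced.
Fumarate is present, so SovA is inactive.
Cu²⁺ is present, so CilM is inactive.
Required activator SovA is absent, so *zorM* is not transcribed.
So ZorM is not produced.
With no repressor bound, *haxU* is transcribed.
So HaxU is produced and active.
Activator MibW is present, so *kosY* is transcribed.

ON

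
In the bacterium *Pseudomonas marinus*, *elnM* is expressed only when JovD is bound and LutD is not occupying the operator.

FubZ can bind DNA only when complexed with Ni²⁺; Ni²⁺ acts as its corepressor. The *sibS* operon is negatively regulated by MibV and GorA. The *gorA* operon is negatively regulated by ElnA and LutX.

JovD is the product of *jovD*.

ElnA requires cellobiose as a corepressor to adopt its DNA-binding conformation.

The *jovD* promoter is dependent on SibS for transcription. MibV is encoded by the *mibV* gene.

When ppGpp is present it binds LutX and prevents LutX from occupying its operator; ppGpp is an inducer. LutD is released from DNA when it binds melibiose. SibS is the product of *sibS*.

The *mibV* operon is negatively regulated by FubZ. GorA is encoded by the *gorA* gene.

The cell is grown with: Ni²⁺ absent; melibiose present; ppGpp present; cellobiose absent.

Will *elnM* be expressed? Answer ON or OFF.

Melibiose is present, so LutD is inactive.
Ni²⁺ is absent, so FubZ is inactive.
With no repressor bound, *mibV* is transcribed.
So MibV is produced and active.
Cellobiose is absent, so ElnA is inactive.
ppGpp is present, so LutX is inactive.
With no repressor bound, *gorA* is transcribed.
So GorA is produced and active.
With repressor MibV bound, *sibS* is not transcribed.
So SibS is not produced.
Required activator SibS is absent, so *jovD* is not transcribed.
So JovD is not produced.
Required activator JovD is absent, so *elnM* is not transcribed.

OFF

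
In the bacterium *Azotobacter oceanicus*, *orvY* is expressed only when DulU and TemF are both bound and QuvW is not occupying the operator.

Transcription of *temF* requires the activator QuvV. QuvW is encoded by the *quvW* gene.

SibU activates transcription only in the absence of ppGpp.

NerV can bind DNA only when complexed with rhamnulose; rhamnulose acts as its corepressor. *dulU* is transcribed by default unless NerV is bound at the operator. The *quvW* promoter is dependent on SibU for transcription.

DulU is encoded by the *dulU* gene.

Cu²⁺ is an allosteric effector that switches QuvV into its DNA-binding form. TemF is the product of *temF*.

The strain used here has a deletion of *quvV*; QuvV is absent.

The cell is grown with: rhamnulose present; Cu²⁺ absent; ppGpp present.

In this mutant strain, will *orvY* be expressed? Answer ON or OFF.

OFF

Rhamnulose is present, so NerV is active.
With repressor NerV bound, *dulU* is not transcribed.
So DulU is not produced.
ppGpp is present, so SibU is inactive.
Required activator SibU is absent, so *quvW* is not transcribed.
So QuvW is not produced.
QuvV is non-functional in this strain, so it has no effect.
Required activator QuvV is absent, so *temF* is not transcribed.
So TemF is not produced.
Required activator DulU is absent, so *orvY* is not transcribed.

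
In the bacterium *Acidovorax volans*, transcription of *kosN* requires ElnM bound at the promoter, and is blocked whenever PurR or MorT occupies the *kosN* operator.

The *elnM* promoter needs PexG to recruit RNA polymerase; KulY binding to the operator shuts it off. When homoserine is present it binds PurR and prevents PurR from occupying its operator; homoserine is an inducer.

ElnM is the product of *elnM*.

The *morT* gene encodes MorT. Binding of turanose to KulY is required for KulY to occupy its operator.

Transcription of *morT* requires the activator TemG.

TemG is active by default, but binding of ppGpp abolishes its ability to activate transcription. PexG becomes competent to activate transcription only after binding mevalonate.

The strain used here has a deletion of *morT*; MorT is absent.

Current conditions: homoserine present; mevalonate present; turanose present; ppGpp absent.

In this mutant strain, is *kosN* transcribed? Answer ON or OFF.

Homoserine is present, so PurR is inactive.
MorT is non-functional in this strain, so it has no effect.
Mevalonate is present, so PexG is active.
Turanose is present, so KulY is active.
With repressor KulY bound, *elnM* is not transcribed.
So ElnM is not produced.
Required activator ElnM is absent, so *kosN* is not transcribed.

OFF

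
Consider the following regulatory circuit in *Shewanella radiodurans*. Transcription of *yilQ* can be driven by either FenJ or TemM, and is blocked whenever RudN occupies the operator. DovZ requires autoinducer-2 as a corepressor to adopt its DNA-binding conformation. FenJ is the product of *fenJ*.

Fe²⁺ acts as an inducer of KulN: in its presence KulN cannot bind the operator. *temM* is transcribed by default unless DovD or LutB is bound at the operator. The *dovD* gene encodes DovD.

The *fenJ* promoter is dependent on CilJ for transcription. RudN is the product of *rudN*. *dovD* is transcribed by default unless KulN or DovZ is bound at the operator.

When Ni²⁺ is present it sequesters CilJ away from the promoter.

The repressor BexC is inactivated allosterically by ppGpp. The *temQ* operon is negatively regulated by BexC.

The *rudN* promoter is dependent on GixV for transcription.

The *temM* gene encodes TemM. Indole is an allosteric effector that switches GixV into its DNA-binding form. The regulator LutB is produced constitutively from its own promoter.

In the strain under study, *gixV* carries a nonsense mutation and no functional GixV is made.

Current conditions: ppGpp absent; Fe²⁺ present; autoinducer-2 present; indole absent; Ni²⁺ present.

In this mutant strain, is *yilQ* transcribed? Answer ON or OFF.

OFF

Ni²⁺ is present, so CilJ is inactive.
Required activator CilJ is absent, so *fenJ* is not transcribed.
So FenJ is not produced.
Fe²⁺ is present, so KulN is inactive.
Autoinducer-2 is present, so DovZ is active.
With repressor DovZ bound, *dovD* is not transcribed.
So DovD is not produced.
LutB is produced constitutively and is active.
With repressor LutB bound, *temM* is not transcribed.
So TemM is not produced.
GixV is non-functional in this strain, so it has no effect.
Required activator GixV is absent, so *rudN* is not transcribed.
So RudN is not produced.
No activator is available at the *yilQ* promoter, so *yilQ* is not transcribed.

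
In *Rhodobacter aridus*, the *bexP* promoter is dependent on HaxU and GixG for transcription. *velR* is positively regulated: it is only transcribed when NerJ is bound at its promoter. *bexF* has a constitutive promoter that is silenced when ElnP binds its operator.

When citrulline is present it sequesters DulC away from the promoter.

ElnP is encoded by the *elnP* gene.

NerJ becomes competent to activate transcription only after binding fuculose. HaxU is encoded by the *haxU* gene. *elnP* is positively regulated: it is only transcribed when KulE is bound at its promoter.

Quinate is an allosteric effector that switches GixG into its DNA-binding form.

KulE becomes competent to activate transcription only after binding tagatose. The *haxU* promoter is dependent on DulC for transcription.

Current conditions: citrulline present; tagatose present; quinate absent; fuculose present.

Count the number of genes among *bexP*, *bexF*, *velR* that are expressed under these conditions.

1

Citrulline is present, so DulC is inactive.
Required activator DulC is absent, so *haxU* is not transcribed.
So HaxU is not produced.
Quinate is absent, so GixG is inactive.
Required activator HaxU is absent, so *bexP* is not transcribed.
→ *bexP* is OFF.
Tagatose is present, so KulE is active.
No repressor is bound and KulE is active, so *elnP* is transcribed.
So ElnP is produced and active.
With repressor ElnP bound, *bexF* is not transcribed.
→ *bexF* is OFF.
Fuculose is present, so NerJ is active.
No repressor is bound and NerJ is active, so *velR* is transcribed.
→ *velR* is ON.
1 of the 3 genes is transcribed.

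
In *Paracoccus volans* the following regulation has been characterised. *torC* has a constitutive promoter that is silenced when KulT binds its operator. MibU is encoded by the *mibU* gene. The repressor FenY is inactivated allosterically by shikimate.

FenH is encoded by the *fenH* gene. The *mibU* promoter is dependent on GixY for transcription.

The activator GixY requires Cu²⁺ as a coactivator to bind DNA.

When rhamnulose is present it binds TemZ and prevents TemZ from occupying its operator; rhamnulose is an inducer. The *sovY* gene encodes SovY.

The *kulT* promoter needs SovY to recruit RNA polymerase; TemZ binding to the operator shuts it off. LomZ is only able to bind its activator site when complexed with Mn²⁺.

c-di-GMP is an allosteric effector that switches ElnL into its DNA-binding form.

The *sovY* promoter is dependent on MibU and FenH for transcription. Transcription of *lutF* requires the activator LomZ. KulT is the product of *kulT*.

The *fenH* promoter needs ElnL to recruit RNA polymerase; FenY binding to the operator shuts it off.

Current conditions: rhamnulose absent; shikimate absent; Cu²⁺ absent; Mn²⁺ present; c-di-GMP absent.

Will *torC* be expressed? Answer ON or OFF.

Cu²⁺ is absent, so GixY is inactive.
Required activator GixY is absent, so *mibU* is not transcribed.
So MibU is not produced.
Shikimate is absent, so FenY is active.
c-di-GMP is absent, so ElnL is inactive.
With repressor FenY bound, *fenH* is not transcribed.
So FenH is not produced.
Required activator MibU is absent, so *sovY* is not transcribed.
So SovY is not produced.
Rhamnulose is absent, so TemZ is active.
With repressor TemZ bound, *kulT* is not transcribed.
So KulT is not produced.
With no repressor bound, *torC* is transcribed.

ON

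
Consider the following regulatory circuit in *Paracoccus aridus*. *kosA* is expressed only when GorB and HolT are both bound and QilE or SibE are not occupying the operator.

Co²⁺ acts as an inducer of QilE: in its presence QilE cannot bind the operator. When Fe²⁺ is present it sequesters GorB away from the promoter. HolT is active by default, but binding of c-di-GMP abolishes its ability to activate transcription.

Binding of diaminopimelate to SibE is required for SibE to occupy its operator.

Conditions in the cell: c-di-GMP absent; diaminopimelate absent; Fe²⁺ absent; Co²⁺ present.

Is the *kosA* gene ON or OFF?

ON

Co²⁺ is present, so QilE is inactive.
Diaminopimelate is absent, so SibE is inactive.
Fe²⁺ is absent, so GorB is active.
c-di-GMP is absent, so HolT is active.
No repressor is bound and GorB and HolT are active, so *kosA* is transcribed.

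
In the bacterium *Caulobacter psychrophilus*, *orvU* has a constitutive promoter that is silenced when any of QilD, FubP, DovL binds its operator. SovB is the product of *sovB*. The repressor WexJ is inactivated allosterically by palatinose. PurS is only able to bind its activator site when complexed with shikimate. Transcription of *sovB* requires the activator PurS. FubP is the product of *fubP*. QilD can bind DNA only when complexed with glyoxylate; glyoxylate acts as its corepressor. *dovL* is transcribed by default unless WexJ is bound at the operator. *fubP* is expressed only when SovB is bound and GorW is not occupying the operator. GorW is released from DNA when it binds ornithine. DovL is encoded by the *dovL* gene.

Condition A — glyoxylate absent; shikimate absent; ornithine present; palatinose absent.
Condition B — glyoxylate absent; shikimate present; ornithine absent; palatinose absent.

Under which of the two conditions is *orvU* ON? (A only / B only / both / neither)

both

Condition A:
Glyoxylate is absent, so QilD is inactive.
Shikimate is absent, so PurS is inactive.
Required activator PurS is absent, so *sovB* is not transcribed.
So SovB is not produced.
Ornithine is present, so GorW is inactive.
Required activator SovB is absent, so *fubP* is not transcribed.
So FubP is not produced.
Palatinose is absent, so WexJ is active.
With repressor WexJ bound, *dovL* is not transcribed.
So DovL is not produced.
With no repressor bound, *orvU* is transcribed.
→ *orvU* is ON in A.
Condition B:
Glyoxylate is absent, so QilD is inactive.
Shikimate is present, so PurS is active.
No repressor is bound and PurS is active, so *sovB* is transcribed.
So SovB is produced and active.
Ornithine is absent, so GorW is active.
With repressor GorW bound, *fubP* is not transcribed.
So FubP is not produced.
Palatinose is absent, so WexJ is active.
With repressor WexJ bound, *dovL* is not transcribed.
So DovL is not produced.
With no repressor bound, *orvU* is transcribed.
→ *orvU* is ON in B.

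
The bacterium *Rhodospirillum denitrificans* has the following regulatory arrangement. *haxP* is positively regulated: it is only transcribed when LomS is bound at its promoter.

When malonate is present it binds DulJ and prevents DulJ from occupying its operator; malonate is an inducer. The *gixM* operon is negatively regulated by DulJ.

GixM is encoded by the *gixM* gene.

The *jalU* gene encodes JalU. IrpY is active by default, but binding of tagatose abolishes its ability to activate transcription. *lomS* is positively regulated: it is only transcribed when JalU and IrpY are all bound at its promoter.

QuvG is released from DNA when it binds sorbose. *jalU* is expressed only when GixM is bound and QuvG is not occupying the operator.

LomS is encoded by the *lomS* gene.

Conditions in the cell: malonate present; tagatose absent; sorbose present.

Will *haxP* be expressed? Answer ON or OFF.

Malonate is present, so DulJ is inactive.
With no repressor bound, *gixM* is transcribed.
So GixM is produced and active.
Sorbose is present, so QuvG is inactive.
No repressor is bound and GixM is active, so *jalU* is transcribed.
So JalU is produced and active.
Tagatose is absent, so IrpY is active.
No repressor is bound and JalU and IrpY are active, so *lomS* is transcribed.
So LomS is produced and active.
No repressor is bound and LomS is active, so *haxP* is transcribed.

ON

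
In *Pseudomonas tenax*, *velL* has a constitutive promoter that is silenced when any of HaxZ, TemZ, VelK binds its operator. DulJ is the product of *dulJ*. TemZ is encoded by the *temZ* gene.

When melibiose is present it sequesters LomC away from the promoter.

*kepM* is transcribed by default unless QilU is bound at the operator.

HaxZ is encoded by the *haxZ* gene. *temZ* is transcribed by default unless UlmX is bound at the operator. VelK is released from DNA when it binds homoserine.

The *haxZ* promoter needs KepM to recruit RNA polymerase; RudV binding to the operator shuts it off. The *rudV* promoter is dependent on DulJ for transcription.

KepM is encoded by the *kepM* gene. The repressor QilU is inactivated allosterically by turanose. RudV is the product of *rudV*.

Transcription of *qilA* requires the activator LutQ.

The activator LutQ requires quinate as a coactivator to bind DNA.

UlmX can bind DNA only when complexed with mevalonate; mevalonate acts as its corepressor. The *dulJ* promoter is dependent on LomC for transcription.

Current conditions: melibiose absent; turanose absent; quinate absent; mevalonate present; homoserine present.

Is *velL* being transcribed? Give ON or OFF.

Melibiose is absent, so LomC is active.
No repressor is bound and LomC is active, so *dulJ* is transcribed.
So DulJ is produced and active.
No repressor is bound and DulJ is active, so *rudV* is transcribed.
So RudV is produced and active.
Turanose is absent, so QilU is active.
With repressor QilU bound, *kepM* is not transcribed.
So KepM is not produced.
With repressor RudV bound, *haxZ* is not transcribed.
So HaxZ is not produced.
Mevalonate is present, so UlmX is active.
With repressor UlmX bound, *temZ* is not transcribed.
So TemZ is not produced.
Homoserine is present, so VelK is inactive.
With no repressor bound, *velL* is transcribed.

ON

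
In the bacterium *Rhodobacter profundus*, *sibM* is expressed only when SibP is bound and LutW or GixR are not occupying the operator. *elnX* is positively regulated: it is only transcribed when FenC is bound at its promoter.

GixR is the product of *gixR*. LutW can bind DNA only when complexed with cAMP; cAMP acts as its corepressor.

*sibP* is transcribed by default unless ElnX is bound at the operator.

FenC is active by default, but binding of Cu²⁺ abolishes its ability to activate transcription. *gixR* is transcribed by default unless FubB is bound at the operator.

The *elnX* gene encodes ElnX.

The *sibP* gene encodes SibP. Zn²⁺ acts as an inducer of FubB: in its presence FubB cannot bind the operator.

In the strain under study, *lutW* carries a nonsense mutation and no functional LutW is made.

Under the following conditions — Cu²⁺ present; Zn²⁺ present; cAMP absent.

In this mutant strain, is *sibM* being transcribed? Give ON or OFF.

LutW is non-functional in this strain, so it has no effect.
Cu²⁺ is present, so FenC is inactive.
Required activator FenC is absent, so *elnX* is not transcribed.
So ElnX is not produced.
With no repressor bound, *sibP* is transcribed.
So SibP is produced and active.
Zn²⁺ is present, so FubB is inactive.
With no repressor bound, *gixR* is transcribed.
So GixR is produced and active.
With repressor GixR bound, *sibM* is not transcribed.

OFF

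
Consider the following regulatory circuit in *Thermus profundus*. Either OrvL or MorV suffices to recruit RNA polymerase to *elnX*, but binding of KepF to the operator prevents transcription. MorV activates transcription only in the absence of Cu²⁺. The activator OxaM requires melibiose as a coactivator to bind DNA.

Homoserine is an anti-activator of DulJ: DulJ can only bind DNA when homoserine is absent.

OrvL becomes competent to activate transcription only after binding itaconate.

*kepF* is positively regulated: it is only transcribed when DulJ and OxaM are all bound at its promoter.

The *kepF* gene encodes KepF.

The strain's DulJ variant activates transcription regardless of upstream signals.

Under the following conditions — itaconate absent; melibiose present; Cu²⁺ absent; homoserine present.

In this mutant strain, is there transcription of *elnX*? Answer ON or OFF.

Itaconate is absent, so OrvL is inactive.
Cu²⁺ is absent, so MorV is active.
DulJ is constitutively active in this strain.
Melibiose is present, so OxaM is active.
No repressor is bound and DulJ and OxaM are active, so *kepF* is transcribed.
So KepF is produced and active.
With repressor KepF bound, *elnX* is not transcribed.

OFF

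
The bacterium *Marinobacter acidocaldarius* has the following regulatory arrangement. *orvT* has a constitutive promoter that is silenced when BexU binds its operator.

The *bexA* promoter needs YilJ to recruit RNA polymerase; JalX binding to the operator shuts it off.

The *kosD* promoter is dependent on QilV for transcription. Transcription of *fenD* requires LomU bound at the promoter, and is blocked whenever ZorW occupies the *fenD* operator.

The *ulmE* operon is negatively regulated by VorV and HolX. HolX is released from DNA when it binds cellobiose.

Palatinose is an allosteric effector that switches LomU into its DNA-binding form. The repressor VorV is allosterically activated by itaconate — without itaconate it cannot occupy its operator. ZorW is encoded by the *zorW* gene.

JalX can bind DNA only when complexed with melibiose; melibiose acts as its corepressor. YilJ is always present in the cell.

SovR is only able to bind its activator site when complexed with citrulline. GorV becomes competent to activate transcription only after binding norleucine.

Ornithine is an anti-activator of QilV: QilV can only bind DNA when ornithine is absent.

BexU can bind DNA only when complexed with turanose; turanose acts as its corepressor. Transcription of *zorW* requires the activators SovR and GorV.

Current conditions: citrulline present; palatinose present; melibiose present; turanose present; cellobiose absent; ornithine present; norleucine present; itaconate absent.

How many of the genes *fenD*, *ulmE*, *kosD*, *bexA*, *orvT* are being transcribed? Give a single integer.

0

Palatinose is present, so LomU is active.
Citrulline is present, so SovR is active.
Norleucine is present, so GorV is active.
No repressor is bound and SovR and GorV are active, so *zorW* is transcribed.
So ZorW is produced and active.
With repressor ZorW bound, *fenD* is not transcribed.
→ *fenD* is OFF.
Itaconate is absent, so VorV is inactive.
Cellobiose is absent, so HolX is active.
With repressor HolX bound, *ulmE* is not transcribed.
→ *ulmE* is OFF.
Ornithine is present, so QilV is inactive.
Required activator QilV is absent, so *kosD* is not transcribed.
→ *kosD* is OFF.
YilJ is produced constitutively and is active.
Melibiose is present, so JalX is active.
With repressor JalX bound, *bexA* is not transcribed.
→ *bexA* is OFF.
Turanose is present, so BexU is active.
With repressor BexU bound, *orvT* is not transcribed.
→ *orvT* is OFF.
0 of the 5 genes are transcribed.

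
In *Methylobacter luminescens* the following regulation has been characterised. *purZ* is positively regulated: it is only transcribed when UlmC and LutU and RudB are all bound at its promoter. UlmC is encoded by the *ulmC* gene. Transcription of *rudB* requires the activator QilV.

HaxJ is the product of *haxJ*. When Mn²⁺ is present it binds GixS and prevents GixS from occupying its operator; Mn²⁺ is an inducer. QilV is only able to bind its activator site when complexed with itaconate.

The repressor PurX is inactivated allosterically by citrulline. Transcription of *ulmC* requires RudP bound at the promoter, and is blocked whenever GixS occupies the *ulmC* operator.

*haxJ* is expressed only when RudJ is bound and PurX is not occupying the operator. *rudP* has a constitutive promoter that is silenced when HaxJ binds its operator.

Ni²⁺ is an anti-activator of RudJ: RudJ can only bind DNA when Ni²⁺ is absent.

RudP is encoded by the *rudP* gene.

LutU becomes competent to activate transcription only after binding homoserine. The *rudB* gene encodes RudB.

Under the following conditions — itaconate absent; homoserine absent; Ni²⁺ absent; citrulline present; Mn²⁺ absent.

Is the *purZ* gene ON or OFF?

Mn²⁺ is absent, so GixS is active.
Citrulline is present, so PurX is inactive.
Ni²⁺ is absent, so RudJ is active.
No repressor is bound and RudJ is active, so *haxJ* is transcribed.
So HaxJ is produced and active.
With repressor HaxJ bound, *rudP* is not transcribed.
So RudP is not produced.
With repressor GixS bound, *ulmC* is not transcribed.
So UlmC is not produced.
Homoserine is absent, so LutU is inactive.
Itaconate is absent, so QilV is inactive.
Required activator QilV is absent, so *rudB* is not transcribed.
So RudB is not produced.
Required activator UlmC is absent, so *purZ* is not transcribed.

OFF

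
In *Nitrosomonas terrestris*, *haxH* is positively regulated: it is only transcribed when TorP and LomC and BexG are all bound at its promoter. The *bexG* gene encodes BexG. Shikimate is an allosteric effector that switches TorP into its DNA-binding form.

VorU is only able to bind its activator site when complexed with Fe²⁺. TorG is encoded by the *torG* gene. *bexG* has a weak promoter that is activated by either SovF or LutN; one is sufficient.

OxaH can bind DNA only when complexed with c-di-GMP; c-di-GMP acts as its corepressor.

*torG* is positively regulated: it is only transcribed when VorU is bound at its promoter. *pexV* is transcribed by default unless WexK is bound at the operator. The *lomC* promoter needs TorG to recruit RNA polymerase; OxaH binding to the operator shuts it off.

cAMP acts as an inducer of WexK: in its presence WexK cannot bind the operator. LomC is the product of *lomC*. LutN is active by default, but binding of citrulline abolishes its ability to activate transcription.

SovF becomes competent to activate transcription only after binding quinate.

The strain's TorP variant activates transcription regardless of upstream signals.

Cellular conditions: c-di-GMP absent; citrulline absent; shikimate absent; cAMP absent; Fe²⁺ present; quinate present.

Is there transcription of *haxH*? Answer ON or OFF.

TorP is constitutively active in this strain.
c-di-GMP is absent, so OxaH is inactive.
Fe²⁺ is present, so VorU is active.
No repressor is bound and VorU is active, so *torG* is transcribed.
So TorG is produced and active.
No repressor is bound and TorG is active, so *lomC* is transcribed.
So LomC is produced and active.
Quinate is present, so SovF is active.
Citrulline is absent, so LutN is active.
Activator SovF is present, so *bexG* is transcribed.
So BexG is produced and active.
No repressor is bound and TorP and LomC and BexG are active, so *haxH* is transcribed.

ON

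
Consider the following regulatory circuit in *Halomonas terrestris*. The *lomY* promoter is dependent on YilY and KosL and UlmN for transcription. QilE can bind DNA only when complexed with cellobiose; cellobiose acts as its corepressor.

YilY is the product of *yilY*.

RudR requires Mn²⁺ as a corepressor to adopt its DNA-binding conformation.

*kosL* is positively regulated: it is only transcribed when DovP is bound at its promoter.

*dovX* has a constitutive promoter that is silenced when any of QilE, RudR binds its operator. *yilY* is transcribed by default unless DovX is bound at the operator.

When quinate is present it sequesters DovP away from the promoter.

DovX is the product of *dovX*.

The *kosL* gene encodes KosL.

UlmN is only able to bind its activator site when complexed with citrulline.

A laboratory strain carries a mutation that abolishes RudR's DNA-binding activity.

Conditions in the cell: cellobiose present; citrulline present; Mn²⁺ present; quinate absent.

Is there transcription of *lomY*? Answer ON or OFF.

ON

Cellobiose is present, so QilE is active.
RudR is non-functional in this strain, so it has no effect.
With repressor QilE bound, *dovX* is not transcribed.
So DovX is not produced.
With no repressor bound, *yilY* is transcribed.
So YilY is produced and active.
Quinate is absent, so DovP is active.
No repressor is bound and DovP is active, so *kosL* is transcribed.
So KosL is produced and active.
Citrulline is present, so UlmN is active.
No repressor is bound and YilY and KosL and UlmN are active, so *lomY* is transcribed.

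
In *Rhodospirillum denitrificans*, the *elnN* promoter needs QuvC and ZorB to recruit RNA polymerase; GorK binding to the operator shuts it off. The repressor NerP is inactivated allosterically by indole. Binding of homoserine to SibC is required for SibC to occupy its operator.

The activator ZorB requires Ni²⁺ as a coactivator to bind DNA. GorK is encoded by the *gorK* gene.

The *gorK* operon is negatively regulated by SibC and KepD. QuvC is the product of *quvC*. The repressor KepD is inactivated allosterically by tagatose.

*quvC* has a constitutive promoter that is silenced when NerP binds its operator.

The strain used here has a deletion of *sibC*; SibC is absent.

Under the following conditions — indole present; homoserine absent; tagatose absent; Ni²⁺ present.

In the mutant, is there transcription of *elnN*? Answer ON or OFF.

ON

SibC is non-functional in this strain, so it has no effect.
Tagatose is absent, so KepD is active.
With repressor KepD bound, *gorK* is not transcribed.
So GorK is not produced.
Indole is present, so NerP is inactive.
With no repressor bound, *quvC* is transcribed.
So QuvC is produced and active.
Ni²⁺ is present, so ZorB is active.
No repressor is bound and QuvC and ZorB are active, so *elnN* is transcribed.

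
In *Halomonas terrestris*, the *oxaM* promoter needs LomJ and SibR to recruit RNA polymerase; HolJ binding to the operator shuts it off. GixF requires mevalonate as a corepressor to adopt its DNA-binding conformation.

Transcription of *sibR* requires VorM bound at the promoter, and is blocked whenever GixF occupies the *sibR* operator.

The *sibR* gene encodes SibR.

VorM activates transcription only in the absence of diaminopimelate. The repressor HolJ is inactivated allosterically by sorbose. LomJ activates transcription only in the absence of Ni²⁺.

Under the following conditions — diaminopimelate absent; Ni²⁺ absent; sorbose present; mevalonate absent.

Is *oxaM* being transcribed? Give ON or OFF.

Sorbose is present, so HolJ is inactive.
Ni²⁺ is absent, so LomJ is active.
Diaminopimelate is absent, so VorM is active.
Mevalonate is absent, so GixF is inactive.
No repressor is bound and VorM is active, so *sibR* is transcribed.
So SibR is produced and active.
No repressor is bound and LomJ and SibR are active, so *oxaM* is transcribed.

ON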